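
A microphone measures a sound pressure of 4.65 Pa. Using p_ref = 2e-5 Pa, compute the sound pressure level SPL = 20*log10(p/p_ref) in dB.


p / p_ref = 4.65 / 2e-5 = 232500
SPL = 20 * log10(232500) = 107.33 dB


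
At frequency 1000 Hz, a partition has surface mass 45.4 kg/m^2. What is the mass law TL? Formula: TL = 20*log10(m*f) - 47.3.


m * f = 45.4 * 1000 = 45400
20*log10(45400) = 93.1411 dB
TL = 93.1411 - 47.3 = 45.841 dB


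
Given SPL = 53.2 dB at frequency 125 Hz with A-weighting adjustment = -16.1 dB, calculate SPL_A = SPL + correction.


A-weighting table: 125 Hz -> -16.1 dB correction
SPL_A = SPL + correction = 53.2 + (-16.1) = 37.1 dBA


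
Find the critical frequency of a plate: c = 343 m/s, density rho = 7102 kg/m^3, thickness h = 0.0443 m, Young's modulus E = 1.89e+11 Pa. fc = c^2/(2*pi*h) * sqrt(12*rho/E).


12*rho/E = 12*7102/1.89e+11 = 4.50921e-07
sqrt(12*rho/E) = sqrt(4.50921e-07) = 0.000671507
c^2/(2*pi*h) = 343^2/(2*pi*0.0443) = 422673
fc = 422673 * 0.000671507 = 283.83 Hz


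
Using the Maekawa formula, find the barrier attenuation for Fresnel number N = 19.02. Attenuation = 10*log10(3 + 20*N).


3 + 20*N = 3 + 20*19.02 = 383.4
Att = 10*log10(383.4) = 25.837 dB


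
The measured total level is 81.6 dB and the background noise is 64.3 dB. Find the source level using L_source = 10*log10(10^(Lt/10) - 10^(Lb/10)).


10^(81.6/10) = 1.44544e+08
10^(64.3/10) = 2.69153e+06
Difference = 1.44544e+08 - 2.69153e+06 = 1.41852e+08
L_source = 10*log10(1.41852e+08) = 81.518 dB


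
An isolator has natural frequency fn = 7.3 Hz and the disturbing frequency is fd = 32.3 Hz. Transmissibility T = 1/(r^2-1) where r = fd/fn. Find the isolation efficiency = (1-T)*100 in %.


r = 32.3 / 7.3 = 4.42466
r^2 - 1 = 4.42466^2 - 1 = 18.5776
T = 1/18.5776 = 0.0538283
Efficiency = (1 - 0.0538283)*100 = 94.617 %


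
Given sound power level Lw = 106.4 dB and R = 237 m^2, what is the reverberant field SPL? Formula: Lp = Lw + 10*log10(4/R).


4/R = 4/237 = 0.0168776
Lp = 106.4 + 10*log10(0.0168776) = 88.673 dB


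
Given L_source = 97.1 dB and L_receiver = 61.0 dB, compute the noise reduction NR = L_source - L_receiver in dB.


NR = L_source - L_receiver (difference between source and receiving room levels)
NR = 97.1 - 61.0 = 36.1 dB


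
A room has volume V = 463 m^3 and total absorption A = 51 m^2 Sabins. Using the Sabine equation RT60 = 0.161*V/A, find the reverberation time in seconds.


RT60 = 0.161 * 463 / 51 = 1.4616 s


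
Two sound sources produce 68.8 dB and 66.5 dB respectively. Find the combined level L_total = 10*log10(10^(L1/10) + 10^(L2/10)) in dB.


10^(68.8/10) = 7.58578e+06
10^(66.5/10) = 4.46684e+06
Sum = 7.58578e+06 + 4.46684e+06 = 1.20526e+07
L_total = 10*log10(1.20526e+07) = 70.811 dB


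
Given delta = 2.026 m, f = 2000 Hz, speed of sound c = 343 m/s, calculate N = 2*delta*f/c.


N = 2*delta*f/c = 2*delta/lambda, where lambda = c/f
lambda = 343 / 2000 = 0.1715 m
N = 2 * 2.026 / 0.1715 = 23.627


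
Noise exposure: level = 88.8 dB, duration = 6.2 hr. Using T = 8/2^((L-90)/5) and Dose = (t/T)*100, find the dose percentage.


T_allowed = 8 / 2^((88.8 - 90)/5) = 9.44794 hr
Dose = 6.2 / 9.44794 * 100 = 65.623 %


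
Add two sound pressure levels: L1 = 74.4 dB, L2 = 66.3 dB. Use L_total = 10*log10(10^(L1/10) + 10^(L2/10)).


10^(74.4/10) = 2.75423e+07
10^(66.3/10) = 4.2658e+06
Sum = 2.75423e+07 + 4.2658e+06 = 3.18081e+07
L_total = 10*log10(3.18081e+07) = 75.025 dB


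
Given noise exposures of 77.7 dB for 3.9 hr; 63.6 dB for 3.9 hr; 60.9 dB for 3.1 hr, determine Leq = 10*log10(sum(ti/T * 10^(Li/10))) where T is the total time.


T_total = 3.9 + 3.9 + 3.1 = 10.9 hr
(3.9/10.9) * 10^(77.7/10) = 2.10687e+07
(3.9/10.9) * 10^(63.6/10) = 819668
(3.1/10.9) * 10^(60.9/10) = 349893
Sum = 2.10687e+07 + 819668 + 349893 = 2.22383e+07
Leq = 10*log10(2.22383e+07) = 73.471 dB


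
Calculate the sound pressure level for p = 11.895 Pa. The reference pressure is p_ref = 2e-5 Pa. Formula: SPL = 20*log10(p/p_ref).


p / p_ref = 11.895 / 2e-5 = 594750
SPL = 20 * log10(594750) = 115.49 dB


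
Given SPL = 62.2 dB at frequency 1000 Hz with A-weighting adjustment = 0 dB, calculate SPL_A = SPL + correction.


A-weighting table: 1000 Hz -> 0 dB correction
SPL_A = SPL + correction = 62.2 + (0) = 62.2 dBA


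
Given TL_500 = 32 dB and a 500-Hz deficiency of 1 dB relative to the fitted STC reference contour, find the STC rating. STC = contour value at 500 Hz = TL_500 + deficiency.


By ASTM E413, STC = value of the fitted reference contour at 500 Hz.
Contour value at 500 Hz = TL_500 + deficiency = 32 + 1 = 33
STC = 33


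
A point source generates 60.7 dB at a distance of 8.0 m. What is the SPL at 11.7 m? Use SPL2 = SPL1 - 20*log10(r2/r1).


r2/r1 = 11.7/8.0 = 1.4625
Correction = 20*log10(1.4625) = 3.30192 dB
SPL2 = 60.7 - 3.30192 = 57.398 dB


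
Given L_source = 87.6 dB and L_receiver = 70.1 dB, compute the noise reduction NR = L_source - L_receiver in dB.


NR = L_source - L_receiver (difference between source and receiving room levels)
NR = 87.6 - 70.1 = 17.5 dB


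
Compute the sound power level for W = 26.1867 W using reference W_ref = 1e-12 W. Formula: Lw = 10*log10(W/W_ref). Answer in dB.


W / W_ref = 26.1867 / 1e-12 = 2.61867e+13
Lw = 10 * log10(2.61867e+13) = 134.18 dB


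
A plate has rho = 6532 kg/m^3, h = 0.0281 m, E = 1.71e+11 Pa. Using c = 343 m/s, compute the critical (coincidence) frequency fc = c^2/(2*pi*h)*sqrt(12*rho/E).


12*rho/E = 12*6532/1.71e+11 = 4.58386e-07
sqrt(12*rho/E) = sqrt(4.58386e-07) = 0.000677042
c^2/(2*pi*h) = 343^2/(2*pi*0.0281) = 666349
fc = 666349 * 0.000677042 = 451.15 Hz


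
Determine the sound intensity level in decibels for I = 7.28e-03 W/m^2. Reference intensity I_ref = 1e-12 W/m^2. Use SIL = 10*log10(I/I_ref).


I / I_ref = 7.28e-03 / 1e-12 = 7.28e+09
SIL = 10 * log10(7.28e+09) = 98.621 dB


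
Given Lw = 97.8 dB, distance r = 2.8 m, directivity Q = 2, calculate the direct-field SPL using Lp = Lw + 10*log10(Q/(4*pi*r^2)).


4*pi*r^2 = 4*pi*2.8^2 = 98.5203 m^2
Q / (4*pi*r^2) = 2 / 98.5203 = 0.0203004
Lp = 97.8 + 10*log10(0.0203004) = 80.875 dB


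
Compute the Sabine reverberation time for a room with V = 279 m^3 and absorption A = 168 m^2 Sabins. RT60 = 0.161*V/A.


RT60 = 0.161 * 279 / 168 = 0.26738 s


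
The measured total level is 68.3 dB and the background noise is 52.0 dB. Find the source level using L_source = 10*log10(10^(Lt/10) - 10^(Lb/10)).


10^(68.3/10) = 6.76083e+06
10^(52.0/10) = 158489
Difference = 6.76083e+06 - 158489 = 6.60234e+06
L_source = 10*log10(6.60234e+06) = 68.197 dB


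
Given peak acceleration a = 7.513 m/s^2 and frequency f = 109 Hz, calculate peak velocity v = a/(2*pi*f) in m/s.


omega = 2*pi*f = 2*pi*109 = 684.867 rad/s
v = a / omega = 7.513 / 684.867 = 0.01097 m/s


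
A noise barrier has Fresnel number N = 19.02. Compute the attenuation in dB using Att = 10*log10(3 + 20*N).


3 + 20*N = 3 + 20*19.02 = 383.4
Att = 10*log10(383.4) = 25.837 dB


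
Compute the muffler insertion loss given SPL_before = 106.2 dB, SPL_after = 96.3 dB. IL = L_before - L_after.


Insertion loss = SPL without muffler - SPL with muffler
IL = 106.2 - 96.3 = 9.9 dB


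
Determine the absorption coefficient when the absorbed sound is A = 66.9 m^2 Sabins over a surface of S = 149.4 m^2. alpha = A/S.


Absorption coefficient = absorbed power / incident power
alpha = A / S = 66.9 / 149.4 = 0.44779


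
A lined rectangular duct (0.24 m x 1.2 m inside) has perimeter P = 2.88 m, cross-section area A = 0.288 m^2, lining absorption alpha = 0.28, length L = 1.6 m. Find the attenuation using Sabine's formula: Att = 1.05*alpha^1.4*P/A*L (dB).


alpha^1.4 = 0.28^1.4 = 0.168276
Attenuation rate = 1.05 * alpha^1.4 * P / A
= 1.05 * 0.168276 * 2.88 / 0.288 = 1.7669 dB/m
Total Att = 1.7669 * 1.6 = 2.827 dB


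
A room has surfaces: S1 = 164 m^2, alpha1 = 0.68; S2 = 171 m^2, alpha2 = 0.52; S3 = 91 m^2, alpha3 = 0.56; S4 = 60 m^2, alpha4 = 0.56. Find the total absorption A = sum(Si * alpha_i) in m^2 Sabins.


164 * 0.68 = 111.52
171 * 0.52 = 88.92
91 * 0.56 = 50.96
60 * 0.56 = 33.6
A_total = 111.52 + 88.92 + 50.96 + 33.6 = 285 m^2


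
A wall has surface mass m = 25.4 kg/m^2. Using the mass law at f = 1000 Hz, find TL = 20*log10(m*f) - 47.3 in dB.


m * f = 25.4 * 1000 = 25400
20*log10(25400) = 88.0967 dB
TL = 88.0967 - 47.3 = 40.797 dB


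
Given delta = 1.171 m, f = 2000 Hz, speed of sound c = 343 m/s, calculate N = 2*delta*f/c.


N = 2*delta*f/c = 2*delta/lambda, where lambda = c/f
lambda = 343 / 2000 = 0.1715 m
N = 2 * 1.171 / 0.1715 = 13.656


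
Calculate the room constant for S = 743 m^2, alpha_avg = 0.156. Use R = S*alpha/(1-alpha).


R = 743 * 0.156 / (1 - 0.156) = 137.33 m^2


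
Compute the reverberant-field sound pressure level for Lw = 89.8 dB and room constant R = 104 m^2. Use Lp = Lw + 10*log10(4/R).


4/R = 4/104 = 0.0384615
Lp = 89.8 + 10*log10(0.0384615) = 75.65 dB


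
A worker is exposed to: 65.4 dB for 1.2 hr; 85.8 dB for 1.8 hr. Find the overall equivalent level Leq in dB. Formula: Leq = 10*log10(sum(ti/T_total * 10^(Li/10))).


T_total = 1.2 + 1.8 = 3.0 hr
(1.2/3.0) * 10^(65.4/10) = 1.38695e+06
(1.8/3.0) * 10^(85.8/10) = 2.28114e+08
Sum = 1.38695e+06 + 2.28114e+08 = 2.29501e+08
Leq = 10*log10(2.29501e+08) = 83.608 dB


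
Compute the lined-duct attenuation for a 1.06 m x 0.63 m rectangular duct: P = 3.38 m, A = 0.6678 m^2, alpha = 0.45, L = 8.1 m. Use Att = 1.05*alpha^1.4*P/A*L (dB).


alpha^1.4 = 0.45^1.4 = 0.326962
Attenuation rate = 1.05 * alpha^1.4 * P / A
= 1.05 * 0.326962 * 3.38 / 0.6678 = 1.73763 dB/m
Total Att = 1.73763 * 8.1 = 14.075 dB


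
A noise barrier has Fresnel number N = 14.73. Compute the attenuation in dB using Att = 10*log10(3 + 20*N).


3 + 20*N = 3 + 20*14.73 = 297.6
Att = 10*log10(297.6) = 24.736 dB


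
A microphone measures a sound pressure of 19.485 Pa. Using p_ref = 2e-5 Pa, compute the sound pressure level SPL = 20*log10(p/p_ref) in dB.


p / p_ref = 19.485 / 2e-5 = 974250
SPL = 20 * log10(974250) = 119.77 dB


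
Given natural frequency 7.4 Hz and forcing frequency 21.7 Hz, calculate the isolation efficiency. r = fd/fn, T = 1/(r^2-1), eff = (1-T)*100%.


r = 21.7 / 7.4 = 2.93243
r^2 - 1 = 2.93243^2 - 1 = 7.59915
T = 1/7.59915 = 0.131594
Efficiency = (1 - 0.131594)*100 = 86.841 %


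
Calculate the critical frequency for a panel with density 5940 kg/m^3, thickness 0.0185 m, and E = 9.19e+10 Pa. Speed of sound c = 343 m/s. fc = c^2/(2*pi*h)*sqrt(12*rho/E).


12*rho/E = 12*5940/9.19e+10 = 7.75626e-07
sqrt(12*rho/E) = sqrt(7.75626e-07) = 0.000880696
c^2/(2*pi*h) = 343^2/(2*pi*0.0185) = 1.01213e+06
fc = 1.01213e+06 * 0.000880696 = 891.38 Hz


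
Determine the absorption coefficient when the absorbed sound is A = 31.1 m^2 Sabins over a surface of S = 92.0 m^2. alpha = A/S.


Absorption coefficient = absorbed power / incident power
alpha = A / S = 31.1 / 92.0 = 0.33804


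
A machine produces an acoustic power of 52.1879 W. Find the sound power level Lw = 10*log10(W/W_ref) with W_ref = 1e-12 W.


W / W_ref = 52.1879 / 1e-12 = 5.21879e+13
Lw = 10 * log10(5.21879e+13) = 137.18 dB


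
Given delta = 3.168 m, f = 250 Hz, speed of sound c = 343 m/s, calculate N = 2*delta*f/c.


N = 2*delta*f/c = 2*delta/lambda, where lambda = c/f
lambda = 343 / 250 = 1.372 m
N = 2 * 3.168 / 1.372 = 4.6181


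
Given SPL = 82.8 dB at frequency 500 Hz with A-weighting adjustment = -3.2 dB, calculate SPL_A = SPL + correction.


A-weighting table: 500 Hz -> -3.2 dB correction
SPL_A = SPL + correction = 82.8 + (-3.2) = 79.6 dBA


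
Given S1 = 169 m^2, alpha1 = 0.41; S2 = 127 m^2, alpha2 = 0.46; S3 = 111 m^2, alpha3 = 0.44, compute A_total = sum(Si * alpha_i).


169 * 0.41 = 69.29
127 * 0.46 = 58.42
111 * 0.44 = 48.84
A_total = 69.29 + 58.42 + 48.84 = 176.55 m^2


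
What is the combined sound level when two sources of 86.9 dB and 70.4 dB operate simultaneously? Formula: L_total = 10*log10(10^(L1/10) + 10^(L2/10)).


10^(86.9/10) = 4.89779e+08
10^(70.4/10) = 1.09648e+07
Sum = 4.89779e+08 + 1.09648e+07 = 5.00744e+08
L_total = 10*log10(5.00744e+08) = 86.996 dB


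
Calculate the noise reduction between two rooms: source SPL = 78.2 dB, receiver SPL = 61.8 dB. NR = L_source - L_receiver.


NR = L_source - L_receiver (difference between source and receiving room levels)
NR = 78.2 - 61.8 = 16.4 dB


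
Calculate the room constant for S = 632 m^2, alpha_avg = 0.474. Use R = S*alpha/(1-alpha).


R = 632 * 0.474 / (1 - 0.474) = 569.52 m^2


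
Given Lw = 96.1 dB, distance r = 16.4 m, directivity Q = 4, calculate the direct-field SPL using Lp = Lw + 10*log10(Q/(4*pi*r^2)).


4*pi*r^2 = 4*pi*16.4^2 = 3379.85 m^2
Q / (4*pi*r^2) = 4 / 3379.85 = 0.00118348
Lp = 96.1 + 10*log10(0.00118348) = 66.832 dB


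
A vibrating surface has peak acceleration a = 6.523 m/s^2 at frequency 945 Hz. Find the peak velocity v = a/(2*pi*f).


omega = 2*pi*f = 2*pi*945 = 5937.61 rad/s
v = a / omega = 6.523 / 5937.61 = 0.0010986 m/s


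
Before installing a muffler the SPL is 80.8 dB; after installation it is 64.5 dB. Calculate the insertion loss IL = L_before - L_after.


Insertion loss = SPL without muffler - SPL with muffler
IL = 80.8 - 64.5 = 16.3 dB


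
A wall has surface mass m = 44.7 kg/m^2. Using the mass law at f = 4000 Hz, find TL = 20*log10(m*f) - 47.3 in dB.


m * f = 44.7 * 4000 = 178800
20*log10(178800) = 105.047 dB
TL = 105.047 - 47.3 = 57.747 dB


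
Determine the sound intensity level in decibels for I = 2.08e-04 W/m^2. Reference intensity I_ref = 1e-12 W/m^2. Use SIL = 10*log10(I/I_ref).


I / I_ref = 2.08e-04 / 1e-12 = 2.08e+08
SIL = 10 * log10(2.08e+08) = 83.181 dB


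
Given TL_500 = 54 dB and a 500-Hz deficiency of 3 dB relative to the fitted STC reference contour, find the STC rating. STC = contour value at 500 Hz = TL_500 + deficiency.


By ASTM E413, STC = value of the fitted reference contour at 500 Hz.
Contour value at 500 Hz = TL_500 + deficiency = 54 + 3 = 57
STC = 57


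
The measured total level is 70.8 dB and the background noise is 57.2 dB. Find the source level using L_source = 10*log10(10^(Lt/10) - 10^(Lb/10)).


10^(70.8/10) = 1.20226e+07
10^(57.2/10) = 524807
Difference = 1.20226e+07 - 524807 = 1.14978e+07
L_source = 10*log10(1.14978e+07) = 70.606 dB


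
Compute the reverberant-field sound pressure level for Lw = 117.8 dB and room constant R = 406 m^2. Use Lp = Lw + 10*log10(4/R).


4/R = 4/406 = 0.00985222
Lp = 117.8 + 10*log10(0.00985222) = 97.735 dB


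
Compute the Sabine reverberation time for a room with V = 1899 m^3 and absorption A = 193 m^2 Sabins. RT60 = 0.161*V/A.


RT60 = 0.161 * 1899 / 193 = 1.5841 s


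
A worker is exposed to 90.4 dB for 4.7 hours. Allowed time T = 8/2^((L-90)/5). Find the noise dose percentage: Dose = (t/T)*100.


T_allowed = 8 / 2^((90.4 - 90)/5) = 7.56846 hr
Dose = 4.7 / 7.56846 * 100 = 62.1 %


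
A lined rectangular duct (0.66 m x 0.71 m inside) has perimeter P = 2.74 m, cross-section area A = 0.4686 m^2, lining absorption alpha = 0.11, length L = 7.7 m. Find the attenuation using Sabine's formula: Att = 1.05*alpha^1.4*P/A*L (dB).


alpha^1.4 = 0.11^1.4 = 0.0454935
Attenuation rate = 1.05 * alpha^1.4 * P / A
= 1.05 * 0.0454935 * 2.74 / 0.4686 = 0.27931 dB/m
Total Att = 0.27931 * 7.7 = 2.1507 dB


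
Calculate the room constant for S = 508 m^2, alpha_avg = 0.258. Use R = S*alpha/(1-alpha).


R = 508 * 0.258 / (1 - 0.258) = 176.64 m^2


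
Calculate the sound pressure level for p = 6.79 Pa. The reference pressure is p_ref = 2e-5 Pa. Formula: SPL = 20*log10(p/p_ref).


p / p_ref = 6.79 / 2e-5 = 339500
SPL = 20 * log10(339500) = 110.62 dB


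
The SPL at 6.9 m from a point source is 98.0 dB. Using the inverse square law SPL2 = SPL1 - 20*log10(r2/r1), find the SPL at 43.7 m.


r2/r1 = 43.7/6.9 = 6.33333
Correction = 20*log10(6.33333) = 16.0326 dB
SPL2 = 98.0 - 16.0326 = 81.967 dB


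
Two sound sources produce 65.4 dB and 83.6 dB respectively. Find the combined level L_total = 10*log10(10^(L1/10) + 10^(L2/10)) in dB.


10^(65.4/10) = 3.46737e+06
10^(83.6/10) = 2.29087e+08
Sum = 3.46737e+06 + 2.29087e+08 = 2.32554e+08
L_total = 10*log10(2.32554e+08) = 83.665 dB


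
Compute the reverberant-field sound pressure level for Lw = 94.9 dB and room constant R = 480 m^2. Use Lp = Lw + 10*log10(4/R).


4/R = 4/480 = 0.00833333
Lp = 94.9 + 10*log10(0.00833333) = 74.108 dB


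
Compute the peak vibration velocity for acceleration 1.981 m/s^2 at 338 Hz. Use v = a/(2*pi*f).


omega = 2*pi*f = 2*pi*338 = 2123.72 rad/s
v = a / omega = 1.981 / 2123.72 = 0.0009328 m/s


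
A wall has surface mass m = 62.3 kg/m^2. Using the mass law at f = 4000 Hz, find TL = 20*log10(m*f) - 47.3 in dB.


m * f = 62.3 * 4000 = 249200
20*log10(249200) = 107.931 dB
TL = 107.931 - 47.3 = 60.631 dB


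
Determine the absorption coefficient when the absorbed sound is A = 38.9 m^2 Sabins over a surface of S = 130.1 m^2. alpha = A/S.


Absorption coefficient = absorbed power / incident power
alpha = A / S = 38.9 / 130.1 = 0.299


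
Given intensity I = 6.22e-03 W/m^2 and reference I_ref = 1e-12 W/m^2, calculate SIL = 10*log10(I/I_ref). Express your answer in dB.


I / I_ref = 6.22e-03 / 1e-12 = 6.22e+09
SIL = 10 * log10(6.22e+09) = 97.938 dB


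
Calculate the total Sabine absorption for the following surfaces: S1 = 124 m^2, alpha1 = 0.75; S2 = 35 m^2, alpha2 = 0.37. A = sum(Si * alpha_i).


124 * 0.75 = 93
35 * 0.37 = 12.95
A_total = 93 + 12.95 = 105.95 m^2


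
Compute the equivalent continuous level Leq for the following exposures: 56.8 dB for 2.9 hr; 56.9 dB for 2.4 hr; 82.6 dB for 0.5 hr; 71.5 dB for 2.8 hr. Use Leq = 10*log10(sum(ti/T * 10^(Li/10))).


T_total = 2.9 + 2.4 + 0.5 + 2.8 = 8.6 hr
(2.9/8.6) * 10^(56.8/10) = 161399
(2.4/8.6) * 10^(56.9/10) = 136682
(0.5/8.6) * 10^(82.6/10) = 1.05797e+07
(2.8/8.6) * 10^(71.5/10) = 4.59896e+06
Sum = 161399 + 136682 + 1.05797e+07 + 4.59896e+06 = 1.54767e+07
Leq = 10*log10(1.54767e+07) = 71.897 dB


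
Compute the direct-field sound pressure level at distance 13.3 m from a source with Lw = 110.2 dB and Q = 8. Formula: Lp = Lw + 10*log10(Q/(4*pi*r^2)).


4*pi*r^2 = 4*pi*13.3^2 = 2222.87 m^2
Q / (4*pi*r^2) = 8 / 2222.87 = 0.00359895
Lp = 110.2 + 10*log10(0.00359895) = 85.762 dB


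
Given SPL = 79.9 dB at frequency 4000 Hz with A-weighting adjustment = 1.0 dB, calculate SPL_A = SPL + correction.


A-weighting table: 4000 Hz -> 1.0 dB correction
SPL_A = SPL + correction = 79.9 + (1.0) = 80.9 dBA


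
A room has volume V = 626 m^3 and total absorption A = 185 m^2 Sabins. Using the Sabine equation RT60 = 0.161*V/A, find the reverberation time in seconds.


RT60 = 0.161 * 626 / 185 = 0.54479 s


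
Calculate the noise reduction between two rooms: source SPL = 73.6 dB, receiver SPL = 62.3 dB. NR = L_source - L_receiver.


NR = L_source - L_receiver (difference between source and receiving room levels)
NR = 73.6 - 62.3 = 11.3 dB


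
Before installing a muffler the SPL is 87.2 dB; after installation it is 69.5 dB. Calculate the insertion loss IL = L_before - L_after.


Insertion loss = SPL without muffler - SPL with muffler
IL = 87.2 - 69.5 = 17.7 dB


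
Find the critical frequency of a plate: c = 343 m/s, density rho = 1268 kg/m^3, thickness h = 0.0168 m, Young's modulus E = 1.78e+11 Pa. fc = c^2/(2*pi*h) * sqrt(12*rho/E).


12*rho/E = 12*1268/1.78e+11 = 8.54831e-08
sqrt(12*rho/E) = sqrt(8.54831e-08) = 0.000292375
c^2/(2*pi*h) = 343^2/(2*pi*0.0168) = 1.11455e+06
fc = 1.11455e+06 * 0.000292375 = 325.87 Hz


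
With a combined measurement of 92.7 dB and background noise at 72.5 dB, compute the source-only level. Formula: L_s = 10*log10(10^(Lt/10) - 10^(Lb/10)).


10^(92.7/10) = 1.86209e+09
10^(72.5/10) = 1.77828e+07
Difference = 1.86209e+09 - 1.77828e+07 = 1.84431e+09
L_source = 10*log10(1.84431e+09) = 92.658 dB


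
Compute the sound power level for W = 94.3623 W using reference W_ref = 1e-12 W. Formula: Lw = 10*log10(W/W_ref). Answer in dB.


W / W_ref = 94.3623 / 1e-12 = 9.43623e+13
Lw = 10 * log10(9.43623e+13) = 139.75 dB


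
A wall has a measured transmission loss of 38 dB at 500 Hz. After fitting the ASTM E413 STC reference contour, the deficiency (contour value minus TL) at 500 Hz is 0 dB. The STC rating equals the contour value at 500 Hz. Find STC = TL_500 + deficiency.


By ASTM E413, STC = value of the fitted reference contour at 500 Hz.
Contour value at 500 Hz = TL_500 + deficiency = 38 + 0 = 38
STC = 38


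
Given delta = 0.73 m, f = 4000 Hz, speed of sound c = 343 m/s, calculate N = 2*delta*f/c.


N = 2*delta*f/c = 2*delta/lambda, where lambda = c/f
lambda = 343 / 4000 = 0.08575 m
N = 2 * 0.73 / 0.08575 = 17.026


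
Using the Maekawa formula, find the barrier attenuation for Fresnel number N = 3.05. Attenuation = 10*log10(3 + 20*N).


3 + 20*N = 3 + 20*3.05 = 64
Att = 10*log10(64) = 18.062 dB


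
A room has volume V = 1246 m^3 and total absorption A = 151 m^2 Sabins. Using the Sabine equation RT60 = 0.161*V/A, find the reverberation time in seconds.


RT60 = 0.161 * 1246 / 151 = 1.3285 s


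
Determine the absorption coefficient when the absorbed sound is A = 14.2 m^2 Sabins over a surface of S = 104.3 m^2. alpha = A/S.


Absorption coefficient = absorbed power / incident power
alpha = A / S = 14.2 / 104.3 = 0.13615


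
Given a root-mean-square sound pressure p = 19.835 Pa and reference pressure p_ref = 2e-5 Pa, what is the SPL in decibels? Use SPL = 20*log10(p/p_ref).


p / p_ref = 19.835 / 2e-5 = 991750
SPL = 20 * log10(991750) = 119.93 dB


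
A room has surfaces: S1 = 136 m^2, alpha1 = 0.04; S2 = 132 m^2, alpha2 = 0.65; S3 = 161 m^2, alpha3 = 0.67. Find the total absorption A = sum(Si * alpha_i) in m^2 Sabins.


136 * 0.04 = 5.44
132 * 0.65 = 85.8
161 * 0.67 = 107.87
A_total = 5.44 + 85.8 + 107.87 = 199.11 m^2


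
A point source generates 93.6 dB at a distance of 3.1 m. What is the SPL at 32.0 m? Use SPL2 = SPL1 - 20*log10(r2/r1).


r2/r1 = 32.0/3.1 = 10.3226
Correction = 20*log10(10.3226) = 20.2758 dB
SPL2 = 93.6 - 20.2758 = 73.324 dB


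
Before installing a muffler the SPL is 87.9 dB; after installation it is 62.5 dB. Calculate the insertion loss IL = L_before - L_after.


Insertion loss = SPL without muffler - SPL with muffler
IL = 87.9 - 62.5 = 25.4 dB


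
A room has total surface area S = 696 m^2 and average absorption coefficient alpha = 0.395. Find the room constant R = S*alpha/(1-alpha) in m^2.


R = 696 * 0.395 / (1 - 0.395) = 454.41 m^2


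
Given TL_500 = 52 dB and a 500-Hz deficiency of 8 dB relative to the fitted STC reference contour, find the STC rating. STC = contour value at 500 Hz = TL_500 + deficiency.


By ASTM E413, STC = value of the fitted reference contour at 500 Hz.
Contour value at 500 Hz = TL_500 + deficiency = 52 + 8 = 60
STC = 60


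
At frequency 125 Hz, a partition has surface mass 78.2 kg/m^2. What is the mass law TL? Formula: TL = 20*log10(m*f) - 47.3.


m * f = 78.2 * 125 = 9775
20*log10(9775) = 79.8023 dB
TL = 79.8023 - 47.3 = 32.502 dB


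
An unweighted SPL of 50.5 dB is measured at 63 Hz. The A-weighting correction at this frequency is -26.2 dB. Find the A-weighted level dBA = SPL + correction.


A-weighting table: 63 Hz -> -26.2 dB correction
SPL_A = SPL + correction = 50.5 + (-26.2) = 24.3 dBA


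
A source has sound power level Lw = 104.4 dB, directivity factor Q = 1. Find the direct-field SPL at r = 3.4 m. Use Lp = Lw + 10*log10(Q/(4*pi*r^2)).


4*pi*r^2 = 4*pi*3.4^2 = 145.267 m^2
Q / (4*pi*r^2) = 1 / 145.267 = 0.00688388
Lp = 104.4 + 10*log10(0.00688388) = 82.778 dB


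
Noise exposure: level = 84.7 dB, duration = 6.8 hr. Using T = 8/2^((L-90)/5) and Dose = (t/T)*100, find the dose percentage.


T_allowed = 8 / 2^((84.7 - 90)/5) = 16.6795 hr
Dose = 6.8 / 16.6795 * 100 = 40.769 %


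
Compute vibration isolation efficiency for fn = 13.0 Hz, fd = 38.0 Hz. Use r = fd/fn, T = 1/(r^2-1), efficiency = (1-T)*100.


r = 38.0 / 13.0 = 2.92308
r^2 - 1 = 2.92308^2 - 1 = 7.5444
T = 1/7.5444 = 0.132549
Efficiency = (1 - 0.132549)*100 = 86.745 %


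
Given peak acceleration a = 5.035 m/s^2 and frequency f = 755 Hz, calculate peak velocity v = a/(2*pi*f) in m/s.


omega = 2*pi*f = 2*pi*755 = 4743.8 rad/s
v = a / omega = 5.035 / 4743.8 = 0.0010614 m/s


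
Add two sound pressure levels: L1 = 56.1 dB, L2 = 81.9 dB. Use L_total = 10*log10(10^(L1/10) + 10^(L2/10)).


10^(56.1/10) = 407380
10^(81.9/10) = 1.54882e+08
Sum = 407380 + 1.54882e+08 = 1.55289e+08
L_total = 10*log10(1.55289e+08) = 81.911 dB


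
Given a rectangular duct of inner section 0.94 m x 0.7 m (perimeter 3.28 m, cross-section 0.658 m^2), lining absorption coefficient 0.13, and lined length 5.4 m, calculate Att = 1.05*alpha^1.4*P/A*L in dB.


alpha^1.4 = 0.13^1.4 = 0.0574805
Attenuation rate = 1.05 * alpha^1.4 * P / A
= 1.05 * 0.0574805 * 3.28 / 0.658 = 0.300855 dB/m
Total Att = 0.300855 * 5.4 = 1.6246 dB


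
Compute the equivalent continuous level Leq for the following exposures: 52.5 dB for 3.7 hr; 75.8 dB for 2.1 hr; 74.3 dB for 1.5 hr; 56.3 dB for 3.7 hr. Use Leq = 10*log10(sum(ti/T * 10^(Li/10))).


T_total = 3.7 + 2.1 + 1.5 + 3.7 = 11.0 hr
(3.7/11.0) * 10^(52.5/10) = 59814.9
(2.1/11.0) * 10^(75.8/10) = 7.25816e+06
(1.5/11.0) * 10^(74.3/10) = 3.67027e+06
(3.7/11.0) * 10^(56.3/10) = 143486
Sum = 59814.9 + 7.25816e+06 + 3.67027e+06 + 143486 = 1.11317e+07
Leq = 10*log10(1.11317e+07) = 70.466 dB


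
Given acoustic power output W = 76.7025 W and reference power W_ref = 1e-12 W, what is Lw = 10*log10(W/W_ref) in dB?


W / W_ref = 76.7025 / 1e-12 = 7.67025e+13
Lw = 10 * log10(7.67025e+13) = 138.85 dB


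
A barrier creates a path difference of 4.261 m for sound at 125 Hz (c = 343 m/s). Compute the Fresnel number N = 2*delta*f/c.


N = 2*delta*f/c = 2*delta/lambda, where lambda = c/f
lambda = 343 / 125 = 2.744 m
N = 2 * 4.261 / 2.744 = 3.1057


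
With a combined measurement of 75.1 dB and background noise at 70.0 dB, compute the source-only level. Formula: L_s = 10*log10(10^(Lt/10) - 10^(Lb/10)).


10^(75.1/10) = 3.23594e+07
10^(70.0/10) = 1e+07
Difference = 3.23594e+07 - 1e+07 = 2.23594e+07
L_source = 10*log10(2.23594e+07) = 73.495 dB


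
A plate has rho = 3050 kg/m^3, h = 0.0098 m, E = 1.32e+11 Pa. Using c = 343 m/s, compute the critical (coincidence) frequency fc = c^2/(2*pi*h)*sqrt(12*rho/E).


12*rho/E = 12*3050/1.32e+11 = 2.77273e-07
sqrt(12*rho/E) = sqrt(2.77273e-07) = 0.000526567
c^2/(2*pi*h) = 343^2/(2*pi*0.0098) = 1.91066e+06
fc = 1.91066e+06 * 0.000526567 = 1006.1 Hz


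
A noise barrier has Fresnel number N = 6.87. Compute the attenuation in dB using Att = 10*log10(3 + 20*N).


3 + 20*N = 3 + 20*6.87 = 140.4
Att = 10*log10(140.4) = 21.474 dB


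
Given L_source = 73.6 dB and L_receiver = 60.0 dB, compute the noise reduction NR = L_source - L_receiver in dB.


NR = L_source - L_receiver (difference between source and receiving room levels)
NR = 73.6 - 60.0 = 13.6 dB


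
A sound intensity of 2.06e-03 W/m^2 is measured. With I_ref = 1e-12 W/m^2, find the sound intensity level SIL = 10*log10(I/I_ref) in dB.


I / I_ref = 2.06e-03 / 1e-12 = 2.06e+09
SIL = 10 * log10(2.06e+09) = 93.139 dB


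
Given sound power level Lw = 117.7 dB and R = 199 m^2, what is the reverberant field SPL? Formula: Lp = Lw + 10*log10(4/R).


4/R = 4/199 = 0.0201005
Lp = 117.7 + 10*log10(0.0201005) = 100.73 dB


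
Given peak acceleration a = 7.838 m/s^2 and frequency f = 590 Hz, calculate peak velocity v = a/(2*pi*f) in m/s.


omega = 2*pi*f = 2*pi*590 = 3707.08 rad/s
v = a / omega = 7.838 / 3707.08 = 0.0021143 m/s


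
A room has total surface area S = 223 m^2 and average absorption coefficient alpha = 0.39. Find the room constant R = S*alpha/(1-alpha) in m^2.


R = 223 * 0.39 / (1 - 0.39) = 142.57 m^2


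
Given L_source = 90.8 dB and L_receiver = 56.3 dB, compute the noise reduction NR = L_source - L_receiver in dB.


NR = L_source - L_receiver (difference between source and receiving room levels)
NR = 90.8 - 56.3 = 34.5 dB


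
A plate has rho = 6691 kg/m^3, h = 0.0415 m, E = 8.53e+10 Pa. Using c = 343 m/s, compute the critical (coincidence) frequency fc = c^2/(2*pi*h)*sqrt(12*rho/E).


12*rho/E = 12*6691/8.53e+10 = 9.4129e-07
sqrt(12*rho/E) = sqrt(9.4129e-07) = 0.000970201
c^2/(2*pi*h) = 343^2/(2*pi*0.0415) = 451191
fc = 451191 * 0.000970201 = 437.75 Hz


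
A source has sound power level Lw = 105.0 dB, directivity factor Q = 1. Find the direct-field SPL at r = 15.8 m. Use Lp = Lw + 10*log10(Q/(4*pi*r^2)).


4*pi*r^2 = 4*pi*15.8^2 = 3137.07 m^2
Q / (4*pi*r^2) = 1 / 3137.07 = 0.000318769
Lp = 105.0 + 10*log10(0.000318769) = 70.035 dB


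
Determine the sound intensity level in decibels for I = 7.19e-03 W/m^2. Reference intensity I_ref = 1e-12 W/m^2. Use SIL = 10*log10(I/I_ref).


I / I_ref = 7.19e-03 / 1e-12 = 7.19e+09
SIL = 10 * log10(7.19e+09) = 98.567 dB


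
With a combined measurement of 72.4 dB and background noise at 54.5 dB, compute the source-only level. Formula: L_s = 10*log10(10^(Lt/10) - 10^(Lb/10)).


10^(72.4/10) = 1.7378e+07
10^(54.5/10) = 281838
Difference = 1.7378e+07 - 281838 = 1.70962e+07
L_source = 10*log10(1.70962e+07) = 72.329 dB


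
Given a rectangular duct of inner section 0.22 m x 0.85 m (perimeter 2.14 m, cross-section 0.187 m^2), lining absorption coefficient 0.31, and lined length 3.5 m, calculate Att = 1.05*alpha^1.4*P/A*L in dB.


alpha^1.4 = 0.31^1.4 = 0.194047
Attenuation rate = 1.05 * alpha^1.4 * P / A
= 1.05 * 0.194047 * 2.14 / 0.187 = 2.33168 dB/m
Total Att = 2.33168 * 3.5 = 8.1609 dB


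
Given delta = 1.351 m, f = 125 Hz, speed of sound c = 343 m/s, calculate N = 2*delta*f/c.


N = 2*delta*f/c = 2*delta/lambda, where lambda = c/f
lambda = 343 / 125 = 2.744 m
N = 2 * 1.351 / 2.744 = 0.98469


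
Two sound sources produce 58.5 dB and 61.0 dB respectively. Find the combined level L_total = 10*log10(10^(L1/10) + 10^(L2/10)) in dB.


10^(58.5/10) = 707946
10^(61.0/10) = 1.25893e+06
Sum = 707946 + 1.25893e+06 = 1.96688e+06
L_total = 10*log10(1.96688e+06) = 62.938 dB


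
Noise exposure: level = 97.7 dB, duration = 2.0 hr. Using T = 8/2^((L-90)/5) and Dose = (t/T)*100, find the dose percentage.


T_allowed = 8 / 2^((97.7 - 90)/5) = 2.75108 hr
Dose = 2.0 / 2.75108 * 100 = 72.699 %


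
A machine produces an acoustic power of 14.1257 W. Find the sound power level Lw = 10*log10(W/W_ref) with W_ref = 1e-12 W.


W / W_ref = 14.1257 / 1e-12 = 1.41257e+13
Lw = 10 * log10(1.41257e+13) = 131.5 dB


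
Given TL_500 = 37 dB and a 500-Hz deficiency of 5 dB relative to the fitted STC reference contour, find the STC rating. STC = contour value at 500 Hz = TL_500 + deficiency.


By ASTM E413, STC = value of the fitted reference contour at 500 Hz.
Contour value at 500 Hz = TL_500 + deficiency = 37 + 5 = 42
STC = 42


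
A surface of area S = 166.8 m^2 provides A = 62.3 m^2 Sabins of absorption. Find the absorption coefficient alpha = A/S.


Absorption coefficient = absorbed power / incident power
alpha = A / S = 62.3 / 166.8 = 0.3735


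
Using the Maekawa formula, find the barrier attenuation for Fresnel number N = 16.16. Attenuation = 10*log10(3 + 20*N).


3 + 20*N = 3 + 20*16.16 = 326.2
Att = 10*log10(326.2) = 25.135 dB


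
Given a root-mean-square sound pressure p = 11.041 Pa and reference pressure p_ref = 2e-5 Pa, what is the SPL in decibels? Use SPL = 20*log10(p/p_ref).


p / p_ref = 11.041 / 2e-5 = 552050
SPL = 20 * log10(552050) = 114.84 dB


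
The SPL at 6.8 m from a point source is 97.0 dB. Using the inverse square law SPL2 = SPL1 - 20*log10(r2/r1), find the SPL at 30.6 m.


r2/r1 = 30.6/6.8 = 4.5
Correction = 20*log10(4.5) = 13.0643 dB
SPL2 = 97.0 - 13.0643 = 83.936 dB


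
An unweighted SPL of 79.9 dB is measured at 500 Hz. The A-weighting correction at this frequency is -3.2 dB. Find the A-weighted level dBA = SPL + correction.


A-weighting table: 500 Hz -> -3.2 dB correction
SPL_A = SPL + correction = 79.9 + (-3.2) = 76.7 dBA


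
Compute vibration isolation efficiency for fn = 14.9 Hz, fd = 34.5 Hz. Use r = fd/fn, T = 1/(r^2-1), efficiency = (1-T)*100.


r = 34.5 / 14.9 = 2.31544
r^2 - 1 = 2.31544^2 - 1 = 4.36126
T = 1/4.36126 = 0.229292
Efficiency = (1 - 0.229292)*100 = 77.071 %


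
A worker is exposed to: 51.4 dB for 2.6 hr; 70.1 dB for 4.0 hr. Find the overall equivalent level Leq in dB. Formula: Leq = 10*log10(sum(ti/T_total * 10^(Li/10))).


T_total = 2.6 + 4.0 = 6.6 hr
(2.6/6.6) * 10^(51.4/10) = 54378.8
(4.0/6.6) * 10^(70.1/10) = 6.20178e+06
Sum = 54378.8 + 6.20178e+06 = 6.25616e+06
Leq = 10*log10(6.25616e+06) = 67.963 dB


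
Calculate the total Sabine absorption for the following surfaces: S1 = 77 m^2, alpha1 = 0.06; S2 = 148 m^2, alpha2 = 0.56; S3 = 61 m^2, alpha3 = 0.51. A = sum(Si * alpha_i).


77 * 0.06 = 4.62
148 * 0.56 = 82.88
61 * 0.51 = 31.11
A_total = 4.62 + 82.88 + 31.11 = 118.61 m^2


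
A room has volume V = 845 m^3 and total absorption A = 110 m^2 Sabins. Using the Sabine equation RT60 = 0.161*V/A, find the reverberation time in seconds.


RT60 = 0.161 * 845 / 110 = 1.2368 s


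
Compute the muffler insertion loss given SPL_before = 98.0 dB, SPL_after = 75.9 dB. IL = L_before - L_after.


Insertion loss = SPL without muffler - SPL with muffler
IL = 98.0 - 75.9 = 22.1 dB


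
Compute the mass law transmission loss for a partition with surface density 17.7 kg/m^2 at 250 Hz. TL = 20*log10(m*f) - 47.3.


m * f = 17.7 * 250 = 4425
20*log10(4425) = 72.9183 dB
TL = 72.9183 - 47.3 = 25.618 dB


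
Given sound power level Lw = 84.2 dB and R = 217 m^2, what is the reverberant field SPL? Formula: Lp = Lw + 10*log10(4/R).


4/R = 4/217 = 0.0184332
Lp = 84.2 + 10*log10(0.0184332) = 66.856 dB


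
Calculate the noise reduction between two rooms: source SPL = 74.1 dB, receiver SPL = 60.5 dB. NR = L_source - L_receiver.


NR = L_source - L_receiver (difference between source and receiving room levels)
NR = 74.1 - 60.5 = 13.6 dB


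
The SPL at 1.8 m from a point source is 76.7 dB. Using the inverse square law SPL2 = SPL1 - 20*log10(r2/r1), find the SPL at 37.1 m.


r2/r1 = 37.1/1.8 = 20.6111
Correction = 20*log10(20.6111) = 26.282 dB
SPL2 = 76.7 - 26.282 = 50.418 dB


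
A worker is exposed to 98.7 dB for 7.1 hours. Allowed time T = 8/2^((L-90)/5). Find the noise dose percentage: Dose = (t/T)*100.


T_allowed = 8 / 2^((98.7 - 90)/5) = 2.39496 hr
Dose = 7.1 / 2.39496 * 100 = 296.46 %


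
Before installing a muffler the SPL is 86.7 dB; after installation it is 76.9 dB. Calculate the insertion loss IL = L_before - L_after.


Insertion loss = SPL without muffler - SPL with muffler
IL = 86.7 - 76.9 = 9.8 dB


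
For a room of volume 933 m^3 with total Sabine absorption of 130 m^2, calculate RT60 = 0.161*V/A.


RT60 = 0.161 * 933 / 130 = 1.1555 s


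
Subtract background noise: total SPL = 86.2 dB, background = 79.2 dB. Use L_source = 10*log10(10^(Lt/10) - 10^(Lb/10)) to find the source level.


10^(86.2/10) = 4.16869e+08
10^(79.2/10) = 8.31764e+07
Difference = 4.16869e+08 - 8.31764e+07 = 3.33693e+08
L_source = 10*log10(3.33693e+08) = 85.233 dB


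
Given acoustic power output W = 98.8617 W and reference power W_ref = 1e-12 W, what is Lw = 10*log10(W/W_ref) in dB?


W / W_ref = 98.8617 / 1e-12 = 9.88617e+13
Lw = 10 * log10(9.88617e+13) = 139.95 dB


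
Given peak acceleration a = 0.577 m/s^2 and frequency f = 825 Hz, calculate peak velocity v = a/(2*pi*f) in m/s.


omega = 2*pi*f = 2*pi*825 = 5183.63 rad/s
v = a / omega = 0.577 / 5183.63 = 0.00011131 m/s


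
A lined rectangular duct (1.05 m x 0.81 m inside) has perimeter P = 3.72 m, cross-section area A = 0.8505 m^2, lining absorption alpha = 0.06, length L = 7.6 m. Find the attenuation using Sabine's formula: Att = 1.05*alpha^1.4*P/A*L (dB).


alpha^1.4 = 0.06^1.4 = 0.0194721
Attenuation rate = 1.05 * alpha^1.4 * P / A
= 1.05 * 0.0194721 * 3.72 / 0.8505 = 0.0894274 dB/m
Total Att = 0.0894274 * 7.6 = 0.67965 dB


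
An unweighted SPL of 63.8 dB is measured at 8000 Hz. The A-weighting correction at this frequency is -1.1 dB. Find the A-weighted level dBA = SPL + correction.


A-weighting table: 8000 Hz -> -1.1 dB correction
SPL_A = SPL + correction = 63.8 + (-1.1) = 62.7 dBA


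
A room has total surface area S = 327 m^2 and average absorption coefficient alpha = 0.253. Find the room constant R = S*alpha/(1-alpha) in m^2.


R = 327 * 0.253 / (1 - 0.253) = 110.75 m^2


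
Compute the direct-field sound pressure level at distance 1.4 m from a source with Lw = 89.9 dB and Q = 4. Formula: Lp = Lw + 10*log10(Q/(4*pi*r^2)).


4*pi*r^2 = 4*pi*1.4^2 = 24.6301 m^2
Q / (4*pi*r^2) = 4 / 24.6301 = 0.162403
Lp = 89.9 + 10*log10(0.162403) = 82.006 dB


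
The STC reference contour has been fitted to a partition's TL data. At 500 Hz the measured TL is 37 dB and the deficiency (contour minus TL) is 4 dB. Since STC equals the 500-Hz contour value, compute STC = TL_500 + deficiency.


By ASTM E413, STC = value of the fitted reference contour at 500 Hz.
Contour value at 500 Hz = TL_500 + deficiency = 37 + 4 = 41
STC = 41


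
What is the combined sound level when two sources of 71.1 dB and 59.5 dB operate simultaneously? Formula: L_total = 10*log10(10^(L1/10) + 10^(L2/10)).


10^(71.1/10) = 1.28825e+07
10^(59.5/10) = 891251
Sum = 1.28825e+07 + 891251 = 1.37738e+07
L_total = 10*log10(1.37738e+07) = 71.391 dB


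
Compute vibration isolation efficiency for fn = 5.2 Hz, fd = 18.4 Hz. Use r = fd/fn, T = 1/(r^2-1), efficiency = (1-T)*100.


r = 18.4 / 5.2 = 3.53846
r^2 - 1 = 3.53846^2 - 1 = 11.5207
T = 1/11.5207 = 0.0868003
Efficiency = (1 - 0.0868003)*100 = 91.32 %


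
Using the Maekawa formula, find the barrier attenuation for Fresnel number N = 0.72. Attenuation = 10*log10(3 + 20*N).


3 + 20*N = 3 + 20*0.72 = 17.4
Att = 10*log10(17.4) = 12.405 dB


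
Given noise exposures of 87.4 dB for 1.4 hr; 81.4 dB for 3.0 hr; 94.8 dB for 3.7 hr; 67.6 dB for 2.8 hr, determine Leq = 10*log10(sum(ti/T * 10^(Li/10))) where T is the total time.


T_total = 1.4 + 3.0 + 3.7 + 2.8 = 10.9 hr
(1.4/10.9) * 10^(87.4/10) = 7.05832e+07
(3.0/10.9) * 10^(81.4/10) = 3.79922e+07
(3.7/10.9) * 10^(94.8/10) = 1.02512e+09
(2.8/10.9) * 10^(67.6/10) = 1.47819e+06
Sum = 7.05832e+07 + 3.79922e+07 + 1.02512e+09 + 1.47819e+06 = 1.13517e+09
Leq = 10*log10(1.13517e+09) = 90.551 dB


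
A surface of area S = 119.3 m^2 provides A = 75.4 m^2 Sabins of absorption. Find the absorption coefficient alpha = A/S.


Absorption coefficient = absorbed power / incident power
alpha = A / S = 75.4 / 119.3 = 0.63202


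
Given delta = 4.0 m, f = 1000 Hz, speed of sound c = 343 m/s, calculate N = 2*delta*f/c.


N = 2*delta*f/c = 2*delta/lambda, where lambda = c/f
lambda = 343 / 1000 = 0.343 m
N = 2 * 4.0 / 0.343 = 23.324


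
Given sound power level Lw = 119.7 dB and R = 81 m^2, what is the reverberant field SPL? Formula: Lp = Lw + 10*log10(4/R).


4/R = 4/81 = 0.0493827
Lp = 119.7 + 10*log10(0.0493827) = 106.64 dB


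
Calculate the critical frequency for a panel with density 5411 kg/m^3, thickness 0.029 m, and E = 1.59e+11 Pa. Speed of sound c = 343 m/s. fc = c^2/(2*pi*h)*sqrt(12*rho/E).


12*rho/E = 12*5411/1.59e+11 = 4.08377e-07
sqrt(12*rho/E) = sqrt(4.08377e-07) = 0.000639044
c^2/(2*pi*h) = 343^2/(2*pi*0.029) = 645670
fc = 645670 * 0.000639044 = 412.61 Hz


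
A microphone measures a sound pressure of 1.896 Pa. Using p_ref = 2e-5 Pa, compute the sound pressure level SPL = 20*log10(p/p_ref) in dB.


p / p_ref = 1.896 / 2e-5 = 94800
SPL = 20 * log10(94800) = 99.536 dB
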